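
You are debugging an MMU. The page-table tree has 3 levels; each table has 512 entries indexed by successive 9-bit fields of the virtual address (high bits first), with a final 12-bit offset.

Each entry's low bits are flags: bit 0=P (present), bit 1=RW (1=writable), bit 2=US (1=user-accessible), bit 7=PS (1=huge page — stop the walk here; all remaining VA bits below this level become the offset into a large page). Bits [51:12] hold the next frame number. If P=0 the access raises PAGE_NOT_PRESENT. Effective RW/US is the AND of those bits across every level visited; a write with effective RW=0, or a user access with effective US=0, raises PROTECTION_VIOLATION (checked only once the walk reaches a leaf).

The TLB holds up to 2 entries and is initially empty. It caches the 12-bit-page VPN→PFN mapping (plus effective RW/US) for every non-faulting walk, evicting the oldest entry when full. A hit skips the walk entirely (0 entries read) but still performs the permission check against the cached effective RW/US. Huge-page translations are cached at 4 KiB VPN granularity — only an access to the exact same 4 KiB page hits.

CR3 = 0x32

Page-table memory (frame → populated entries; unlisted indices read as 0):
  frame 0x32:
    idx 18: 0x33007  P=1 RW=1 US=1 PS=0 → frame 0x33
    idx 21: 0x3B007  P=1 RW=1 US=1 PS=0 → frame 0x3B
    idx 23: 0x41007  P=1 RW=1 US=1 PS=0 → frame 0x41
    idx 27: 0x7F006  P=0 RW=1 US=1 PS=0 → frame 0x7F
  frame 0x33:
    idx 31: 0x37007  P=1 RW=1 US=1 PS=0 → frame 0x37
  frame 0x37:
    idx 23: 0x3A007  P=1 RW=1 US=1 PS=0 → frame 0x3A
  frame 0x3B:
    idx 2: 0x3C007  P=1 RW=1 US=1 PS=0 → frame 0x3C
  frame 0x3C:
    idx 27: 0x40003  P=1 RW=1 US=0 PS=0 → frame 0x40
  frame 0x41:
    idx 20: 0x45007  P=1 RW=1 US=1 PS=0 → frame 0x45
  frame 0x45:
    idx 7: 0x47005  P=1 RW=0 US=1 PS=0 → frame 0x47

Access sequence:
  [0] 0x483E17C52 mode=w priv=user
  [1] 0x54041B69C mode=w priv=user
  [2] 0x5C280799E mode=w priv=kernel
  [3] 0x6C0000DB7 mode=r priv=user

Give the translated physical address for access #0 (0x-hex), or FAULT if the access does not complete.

Walk each access:
#0 VA=0x483E17C52 (w,user):
  L0: frame=0x32 idx=18 entry=0x33007 [P=1 RW=1 US=1 PS=0]
  L1: frame=0x33 idx=31 entry=0x37007 [P=1 RW=1 US=1 PS=0]
  L2: frame=0x37 idx=23 entry=0x3A007 [P=1 RW=1 US=1 PS=0]
  → PA=0x3AC52  (3 entries read)
#1 VA=0x54041B69C (w,user):
  L0: frame=0x32 idx=21 entry=0x3B007 [P=1 RW=1 US=1 PS=0]
  L1: frame=0x3B idx=2 entry=0x3C007 [P=1 RW=1 US=1 PS=0]
  L2: frame=0x3C idx=27 entry=0x40003 [P=1 RW=1 US=0 PS=0]
  → PROTECTION_VIOLATION  (3 entries read)
#2 VA=0x5C280799E (w,kernel):
  L0: frame=0x32 idx=23 entry=0x41007 [P=1 RW=1 US=1 PS=0]
  L1: frame=0x41 idx=20 entry=0x45007 [P=1 RW=1 US=1 PS=0]
  L2: frame=0x45 idx=7 entry=0x47005 [P=1 RW=0 US=1 PS=0]
  → PROTECTION_VIOLATION  (3 entries read)
#3 VA=0x6C0000DB7 (r,user):
  L0: frame=0x32 idx=27 entry=0x7F006 [P=0 RW=1 US=1 PS=0]
  → PAGE_NOT_PRESENT  (1 entries read)

Access #0 PA: 0x3AC52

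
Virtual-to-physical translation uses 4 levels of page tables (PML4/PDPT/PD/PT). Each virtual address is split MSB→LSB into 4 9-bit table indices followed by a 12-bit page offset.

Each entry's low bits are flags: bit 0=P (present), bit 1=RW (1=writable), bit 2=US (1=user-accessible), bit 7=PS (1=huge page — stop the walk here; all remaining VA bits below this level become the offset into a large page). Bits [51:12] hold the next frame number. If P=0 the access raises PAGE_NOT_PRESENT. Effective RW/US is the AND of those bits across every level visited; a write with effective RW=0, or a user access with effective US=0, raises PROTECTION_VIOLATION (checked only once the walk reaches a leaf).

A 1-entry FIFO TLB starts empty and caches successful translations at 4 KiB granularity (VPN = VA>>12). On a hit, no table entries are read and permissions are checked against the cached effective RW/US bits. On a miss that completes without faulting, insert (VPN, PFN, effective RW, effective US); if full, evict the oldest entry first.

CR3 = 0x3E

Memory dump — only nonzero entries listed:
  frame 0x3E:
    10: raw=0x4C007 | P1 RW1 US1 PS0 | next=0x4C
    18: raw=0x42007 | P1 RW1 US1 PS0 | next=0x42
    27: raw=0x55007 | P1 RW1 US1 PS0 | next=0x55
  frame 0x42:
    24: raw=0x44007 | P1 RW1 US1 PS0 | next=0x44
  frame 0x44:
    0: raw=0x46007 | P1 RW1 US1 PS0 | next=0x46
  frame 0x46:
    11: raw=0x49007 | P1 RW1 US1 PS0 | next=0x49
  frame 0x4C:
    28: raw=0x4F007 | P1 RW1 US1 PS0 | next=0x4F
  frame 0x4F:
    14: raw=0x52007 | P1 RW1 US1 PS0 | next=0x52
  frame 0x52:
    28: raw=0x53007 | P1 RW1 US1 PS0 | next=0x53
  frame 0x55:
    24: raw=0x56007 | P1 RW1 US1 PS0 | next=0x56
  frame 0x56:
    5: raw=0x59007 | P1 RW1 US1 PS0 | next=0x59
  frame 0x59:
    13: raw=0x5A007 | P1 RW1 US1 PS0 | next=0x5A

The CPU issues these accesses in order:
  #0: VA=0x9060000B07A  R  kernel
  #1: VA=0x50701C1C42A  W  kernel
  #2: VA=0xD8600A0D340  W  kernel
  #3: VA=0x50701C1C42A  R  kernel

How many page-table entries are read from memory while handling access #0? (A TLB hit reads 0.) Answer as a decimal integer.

Per-access translation:
#0 VA=0x9060000B07A (r,kernel):
  L0: frame=0x3E idx=18 entry=0x42007 [P=1 RW=1 US=1 PS=0]
  L1: frame=0x42 idx=24 entry=0x44007 [P=1 RW=1 US=1 PS=0]
  L2: frame=0x44 idx=0 entry=0x46007 [P=1 RW=1 US=1 PS=0]
  L3: frame=0x46 idx=11 entry=0x49007 [P=1 RW=1 US=1 PS=0]
  ✓ 0x4907A  — 4 lookups
#1 VA=0x50701C1C42A (w,kernel):
  L0: frame=0x3E idx=10 entry=0x4C007 [P=1 RW=1 US=1 PS=0]
  L1: frame=0x4C idx=28 entry=0x4F007 [P=1 RW=1 US=1 PS=0]
  L2: frame=0x4F idx=14 entry=0x52007 [P=1 RW=1 US=1 PS=0]
  L3: frame=0x52 idx=28 entry=0x53007 [P=1 RW=1 US=1 PS=0]
  ✓ 0x5342A  — 4 lookups
#2 VA=0xD8600A0D340 (w,kernel):
  L0: frame=0x3E idx=27 entry=0x55007 [P=1 RW=1 US=1 PS=0]
  L1: frame=0x55 idx=24 entry=0x56007 [P=1 RW=1 US=1 PS=0]
  L2: frame=0x56 idx=5 entry=0x59007 [P=1 RW=1 US=1 PS=0]
  L3: frame=0x59 idx=13 entry=0x5A007 [P=1 RW=1 US=1 PS=0]
  ✓ 0x5A340  — 4 lookups
#3 VA=0x50701C1C42A (r,kernel):
  L0: frame=0x3E idx=10 entry=0x4C007 [P=1 RW=1 US=1 PS=0]
  L1: frame=0x4C idx=28 entry=0x4F007 [P=1 RW=1 US=1 PS=0]
  L2: frame=0x4F idx=14 entry=0x52007 [P=1 RW=1 US=1 PS=0]
  L3: frame=0x52 idx=28 entry=0x53007 [P=1 RW=1 US=1 PS=0]
  ✓ 0x5342A  — 4 lookups

Entries read for #0: 4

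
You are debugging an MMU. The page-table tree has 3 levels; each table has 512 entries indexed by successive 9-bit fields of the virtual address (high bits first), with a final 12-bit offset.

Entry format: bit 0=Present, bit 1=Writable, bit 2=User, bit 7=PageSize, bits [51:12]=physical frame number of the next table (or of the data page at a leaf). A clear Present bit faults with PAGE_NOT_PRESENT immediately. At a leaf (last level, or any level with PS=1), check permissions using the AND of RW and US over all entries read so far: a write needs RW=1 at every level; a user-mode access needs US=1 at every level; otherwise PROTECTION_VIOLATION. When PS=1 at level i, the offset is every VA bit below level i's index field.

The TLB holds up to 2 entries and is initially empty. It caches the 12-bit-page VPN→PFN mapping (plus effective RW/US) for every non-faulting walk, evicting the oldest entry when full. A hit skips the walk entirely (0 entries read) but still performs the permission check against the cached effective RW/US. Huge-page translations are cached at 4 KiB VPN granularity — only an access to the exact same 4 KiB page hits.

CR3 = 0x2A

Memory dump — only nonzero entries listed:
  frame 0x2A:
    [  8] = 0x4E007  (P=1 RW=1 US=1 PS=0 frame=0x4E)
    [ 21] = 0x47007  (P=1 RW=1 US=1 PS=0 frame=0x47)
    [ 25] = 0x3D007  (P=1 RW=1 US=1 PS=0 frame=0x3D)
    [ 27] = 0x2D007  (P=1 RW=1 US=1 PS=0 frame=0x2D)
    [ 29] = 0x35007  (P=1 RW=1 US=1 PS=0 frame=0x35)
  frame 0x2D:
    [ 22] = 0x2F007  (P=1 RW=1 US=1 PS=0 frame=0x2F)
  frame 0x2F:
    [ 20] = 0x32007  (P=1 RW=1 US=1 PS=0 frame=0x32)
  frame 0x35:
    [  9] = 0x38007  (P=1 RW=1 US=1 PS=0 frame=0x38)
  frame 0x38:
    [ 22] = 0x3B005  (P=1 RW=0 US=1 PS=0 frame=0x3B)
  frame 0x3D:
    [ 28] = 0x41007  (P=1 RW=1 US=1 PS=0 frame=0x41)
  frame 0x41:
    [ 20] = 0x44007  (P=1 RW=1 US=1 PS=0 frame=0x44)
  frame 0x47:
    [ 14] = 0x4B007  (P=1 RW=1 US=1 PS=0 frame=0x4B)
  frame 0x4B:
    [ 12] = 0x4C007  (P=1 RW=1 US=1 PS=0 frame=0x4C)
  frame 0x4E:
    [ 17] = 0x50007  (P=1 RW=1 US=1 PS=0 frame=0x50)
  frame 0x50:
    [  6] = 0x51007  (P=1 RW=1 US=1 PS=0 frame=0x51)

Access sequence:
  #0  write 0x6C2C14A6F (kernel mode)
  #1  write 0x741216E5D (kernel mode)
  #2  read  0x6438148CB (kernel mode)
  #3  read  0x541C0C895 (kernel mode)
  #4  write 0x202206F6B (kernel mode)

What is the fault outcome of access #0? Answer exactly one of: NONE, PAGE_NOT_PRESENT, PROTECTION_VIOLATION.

Trace:
#0 VA=0x6C2C14A6F (w,kernel):
  [0] read 0x2A idx=27: raw=0x2D007 flags P=1 W=1 U=1 S=0
  [1] read 0x2D idx=22: raw=0x2F007 flags P=1 W=1 U=1 S=0
  [2] read 0x2F idx=20: raw=0x32007 flags P=1 W=1 U=1 S=0
  → PA=0x32A6F  (3 entries read)
#1 VA=0x741216E5D (w,kernel):
  [0] read 0x2A idx=29: raw=0x35007 flags P=1 W=1 U=1 S=0
  [1] read 0x35 idx=9: raw=0x38007 flags P=1 W=1 U=1 S=0
  [2] read 0x38 idx=22: raw=0x3B005 flags P=1 W=0 U=1 S=0
  ⇒ fault: PROTECTION_VIOLATION  — 3 lookups
#2 VA=0x6438148CB (r,kernel):
  [0] read 0x2A idx=25: raw=0x3D007 flags P=1 W=1 U=1 S=0
  [1] read 0x3D idx=28: raw=0x41007 flags P=1 W=1 U=1 S=0
  [2] read 0x41 idx=20: raw=0x44007 flags P=1 W=1 U=1 S=0
  → PA=0x448CB  (3 entries read)
#3 VA=0x541C0C895 (r,kernel):
  [0] read 0x2A idx=21: raw=0x47007 flags P=1 W=1 U=1 S=0
  [1] read 0x47 idx=14: raw=0x4B007 flags P=1 W=1 U=1 S=0
  [2] read 0x4B idx=12: raw=0x4C007 flags P=1 W=1 U=1 S=0
  → PA=0x4C895  (3 entries read)
#4 VA=0x202206F6B (w,kernel):
  [0] read 0x2A idx=8: raw=0x4E007 flags P=1 W=1 U=1 S=0
  [1] read 0x4E idx=17: raw=0x50007 flags P=1 W=1 U=1 S=0
  [2] read 0x50 idx=6: raw=0x51007 flags P=1 W=1 U=1 S=0
  → PA=0x51F6B  (3 entries read)

Access #0 fault: NONE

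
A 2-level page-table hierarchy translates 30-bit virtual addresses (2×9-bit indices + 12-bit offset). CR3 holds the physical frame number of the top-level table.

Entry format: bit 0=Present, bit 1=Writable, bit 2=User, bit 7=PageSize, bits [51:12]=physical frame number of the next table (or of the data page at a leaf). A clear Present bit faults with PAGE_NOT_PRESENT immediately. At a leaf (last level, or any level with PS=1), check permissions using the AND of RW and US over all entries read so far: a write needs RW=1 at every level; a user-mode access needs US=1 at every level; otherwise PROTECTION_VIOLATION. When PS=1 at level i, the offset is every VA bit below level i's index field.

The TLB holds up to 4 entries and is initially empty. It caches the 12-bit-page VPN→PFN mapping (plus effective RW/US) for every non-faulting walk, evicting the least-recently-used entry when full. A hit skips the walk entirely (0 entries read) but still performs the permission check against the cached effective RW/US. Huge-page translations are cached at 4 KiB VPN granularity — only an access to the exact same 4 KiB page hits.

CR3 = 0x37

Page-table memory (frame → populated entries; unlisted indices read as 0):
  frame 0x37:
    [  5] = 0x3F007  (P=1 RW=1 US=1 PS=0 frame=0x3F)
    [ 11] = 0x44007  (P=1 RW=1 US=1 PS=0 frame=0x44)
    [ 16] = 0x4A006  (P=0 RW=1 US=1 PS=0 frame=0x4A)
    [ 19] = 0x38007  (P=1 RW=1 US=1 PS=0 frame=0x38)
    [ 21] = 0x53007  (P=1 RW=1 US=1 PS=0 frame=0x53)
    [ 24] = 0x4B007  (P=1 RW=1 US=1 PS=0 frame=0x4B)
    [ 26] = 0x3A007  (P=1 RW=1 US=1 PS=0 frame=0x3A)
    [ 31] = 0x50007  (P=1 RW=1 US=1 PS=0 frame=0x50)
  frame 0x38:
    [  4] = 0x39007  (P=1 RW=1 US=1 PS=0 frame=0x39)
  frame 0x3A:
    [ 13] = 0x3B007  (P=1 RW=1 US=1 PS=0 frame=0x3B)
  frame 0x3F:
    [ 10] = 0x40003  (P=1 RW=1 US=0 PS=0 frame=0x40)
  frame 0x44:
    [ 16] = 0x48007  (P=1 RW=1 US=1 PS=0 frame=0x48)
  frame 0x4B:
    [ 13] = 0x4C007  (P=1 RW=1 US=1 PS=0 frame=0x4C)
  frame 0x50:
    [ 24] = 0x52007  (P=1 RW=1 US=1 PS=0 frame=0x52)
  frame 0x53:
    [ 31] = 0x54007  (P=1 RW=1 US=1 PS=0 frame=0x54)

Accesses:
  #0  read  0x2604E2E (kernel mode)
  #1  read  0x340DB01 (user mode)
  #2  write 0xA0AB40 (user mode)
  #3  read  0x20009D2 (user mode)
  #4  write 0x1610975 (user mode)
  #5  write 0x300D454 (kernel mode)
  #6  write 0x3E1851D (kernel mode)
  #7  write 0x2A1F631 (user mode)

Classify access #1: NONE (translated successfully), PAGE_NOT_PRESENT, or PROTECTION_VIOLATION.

Trace:
#0 VA=0x2604E2E (r,kernel):
  L0 @0x37[19] → 0x38007  P=1,RW=1,US=1,PS=0
  L1 @0x38[4] → 0x39007  P=1,RW=1,US=1,PS=0
  ⇒ phys 0x39E2E  [2 reads]
#1 VA=0x340DB01 (r,user):
  L0 @0x37[26] → 0x3A007  P=1,RW=1,US=1,PS=0
  L1 @0x3A[13] → 0x3B007  P=1,RW=1,US=1,PS=0
  ⇒ phys 0x3BB01  [2 reads]
#2 VA=0xA0AB40 (w,user):
  L0 @0x37[5] → 0x3F007  P=1,RW=1,US=1,PS=0
  L1 @0x3F[10] → 0x40003  P=1,RW=1,US=0,PS=0
  ✗ PROTECTION_VIOLATION  [2 reads]
#3 VA=0x20009D2 (r,user):
  L0 @0x37[16] → 0x4A006  P=0,RW=1,US=1,PS=0
  ✗ PAGE_NOT_PRESENT  [1 reads]
#4 VA=0x1610975 (w,user):
  L0 @0x37[11] → 0x44007  P=1,RW=1,US=1,PS=0
  L1 @0x44[16] → 0x48007  P=1,RW=1,US=1,PS=0
  ⇒ phys 0x48975  [2 reads]
#5 VA=0x300D454 (w,kernel):
  L0 @0x37[24] → 0x4B007  P=1,RW=1,US=1,PS=0
  L1 @0x4B[13] → 0x4C007  P=1,RW=1,US=1,PS=0
  ⇒ phys 0x4C454  [2 reads]
#6 VA=0x3E1851D (w,kernel):
  L0 @0x37[31] → 0x50007  P=1,RW=1,US=1,PS=0
  L1 @0x50[24] → 0x52007  P=1,RW=1,US=1,PS=0
  ⇒ phys 0x5251D  [2 reads]
#7 VA=0x2A1F631 (w,user):
  L0 @0x37[21] → 0x53007  P=1,RW=1,US=1,PS=0
  L1 @0x53[31] → 0x54007  P=1,RW=1,US=1,PS=0
  ⇒ phys 0x54631  [2 reads]

Access #1 fault: NONE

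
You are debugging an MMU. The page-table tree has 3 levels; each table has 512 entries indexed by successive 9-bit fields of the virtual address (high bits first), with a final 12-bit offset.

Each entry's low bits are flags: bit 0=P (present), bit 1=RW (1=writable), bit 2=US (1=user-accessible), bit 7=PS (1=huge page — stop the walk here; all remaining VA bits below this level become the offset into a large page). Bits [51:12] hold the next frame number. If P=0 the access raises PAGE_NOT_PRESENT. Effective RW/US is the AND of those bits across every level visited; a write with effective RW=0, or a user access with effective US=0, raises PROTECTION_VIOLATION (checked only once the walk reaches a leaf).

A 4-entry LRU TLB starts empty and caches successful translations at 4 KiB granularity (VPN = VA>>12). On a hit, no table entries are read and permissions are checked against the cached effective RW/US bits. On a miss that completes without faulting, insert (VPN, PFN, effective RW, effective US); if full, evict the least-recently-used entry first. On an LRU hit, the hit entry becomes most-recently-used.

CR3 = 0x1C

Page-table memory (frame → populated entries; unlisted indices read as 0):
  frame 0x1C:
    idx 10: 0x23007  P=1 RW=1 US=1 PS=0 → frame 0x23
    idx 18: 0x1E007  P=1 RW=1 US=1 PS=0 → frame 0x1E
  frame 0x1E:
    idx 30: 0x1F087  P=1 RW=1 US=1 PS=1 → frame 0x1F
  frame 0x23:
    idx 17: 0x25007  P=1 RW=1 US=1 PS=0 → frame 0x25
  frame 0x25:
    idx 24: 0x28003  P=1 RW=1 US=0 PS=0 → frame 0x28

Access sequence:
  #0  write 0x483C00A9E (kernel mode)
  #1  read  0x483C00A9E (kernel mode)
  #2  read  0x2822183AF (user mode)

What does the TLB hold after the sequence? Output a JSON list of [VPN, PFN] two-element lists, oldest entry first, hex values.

Trace:
#0 VA=0x483C00A9E (w,kernel):
  lvl0: tbl 0x1C, slot 18 ⇒ 0x1E007 (P1/RW1/US1/PS0)
  lvl1: tbl 0x1E, slot 30 ⇒ 0x1F087 (P1/RW1/US1/PS1)
  → PA=0x1FA9E (huge @L1)  (2 entries read)
#1 VA=0x483C00A9E (r,kernel):
  TLB hit vpn=0x483C00 → PA=0x1FA9E
#2 VA=0x2822183AF (r,user):
  lvl0: tbl 0x1C, slot 10 ⇒ 0x23007 (P1/RW1/US1/PS0)
  lvl1: tbl 0x23, slot 17 ⇒ 0x25007 (P1/RW1/US1/PS0)
  lvl2: tbl 0x25, slot 24 ⇒ 0x28003 (P1/RW1/US0/PS0)
  → PROTECTION_VIOLATION  (3 entries read)

TLB: [["0x483C00", "0x1F"]]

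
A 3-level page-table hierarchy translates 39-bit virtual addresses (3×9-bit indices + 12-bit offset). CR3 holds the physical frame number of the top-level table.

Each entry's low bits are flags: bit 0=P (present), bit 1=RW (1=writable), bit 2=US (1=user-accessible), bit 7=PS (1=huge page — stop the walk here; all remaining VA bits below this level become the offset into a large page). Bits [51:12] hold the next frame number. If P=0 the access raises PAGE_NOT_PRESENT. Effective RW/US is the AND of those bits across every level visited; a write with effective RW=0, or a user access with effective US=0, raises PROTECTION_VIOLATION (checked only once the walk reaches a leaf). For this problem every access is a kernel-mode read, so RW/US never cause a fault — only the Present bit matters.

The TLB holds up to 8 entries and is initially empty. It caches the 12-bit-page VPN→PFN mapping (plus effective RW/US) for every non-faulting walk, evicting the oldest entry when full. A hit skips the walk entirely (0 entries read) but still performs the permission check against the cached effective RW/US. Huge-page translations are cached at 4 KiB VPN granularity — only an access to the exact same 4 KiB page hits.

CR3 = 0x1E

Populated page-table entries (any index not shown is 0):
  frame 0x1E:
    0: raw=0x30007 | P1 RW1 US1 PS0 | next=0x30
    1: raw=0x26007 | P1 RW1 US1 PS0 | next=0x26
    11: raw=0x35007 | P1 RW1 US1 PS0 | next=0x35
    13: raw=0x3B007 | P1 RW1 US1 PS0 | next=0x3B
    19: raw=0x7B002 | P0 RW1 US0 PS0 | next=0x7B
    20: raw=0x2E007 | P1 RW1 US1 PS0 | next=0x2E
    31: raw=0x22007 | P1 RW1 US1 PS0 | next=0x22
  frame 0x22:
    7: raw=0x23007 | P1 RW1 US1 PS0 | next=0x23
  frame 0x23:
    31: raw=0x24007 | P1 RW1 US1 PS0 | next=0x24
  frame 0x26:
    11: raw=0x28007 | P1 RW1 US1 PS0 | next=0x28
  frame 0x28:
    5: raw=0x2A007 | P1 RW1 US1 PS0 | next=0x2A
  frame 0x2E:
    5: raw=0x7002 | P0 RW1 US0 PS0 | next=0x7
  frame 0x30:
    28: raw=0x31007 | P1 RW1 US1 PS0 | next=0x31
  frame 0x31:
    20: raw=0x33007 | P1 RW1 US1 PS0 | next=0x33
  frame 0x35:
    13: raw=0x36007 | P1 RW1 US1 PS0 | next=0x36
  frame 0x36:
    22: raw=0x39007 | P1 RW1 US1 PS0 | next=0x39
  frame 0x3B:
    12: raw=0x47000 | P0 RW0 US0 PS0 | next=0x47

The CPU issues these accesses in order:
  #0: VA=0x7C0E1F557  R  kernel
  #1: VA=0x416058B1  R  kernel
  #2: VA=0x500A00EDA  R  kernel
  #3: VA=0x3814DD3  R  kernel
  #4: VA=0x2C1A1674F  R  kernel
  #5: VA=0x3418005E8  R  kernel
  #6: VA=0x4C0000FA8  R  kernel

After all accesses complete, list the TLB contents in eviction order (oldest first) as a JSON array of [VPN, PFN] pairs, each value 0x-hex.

Walk each access:
#0 VA=0x7C0E1F557 (r,kernel):
  L0: frame=0x1E idx=31 entry=0x22007 [P=1 RW=1 US=1 PS=0]
  L1: frame=0x22 idx=7 entry=0x23007 [P=1 RW=1 US=1 PS=0]
  L2: frame=0x23 idx=31 entry=0x24007 [P=1 RW=1 US=1 PS=0]
  ✓ 0x24557  — 3 lookups
#1 VA=0x416058B1 (r,kernel):
  L0: frame=0x1E idx=1 entry=0x26007 [P=1 RW=1 US=1 PS=0]
  L1: frame=0x26 idx=11 entry=0x28007 [P=1 RW=1 US=1 PS=0]
  L2: frame=0x28 idx=5 entry=0x2A007 [P=1 RW=1 US=1 PS=0]
  ✓ 0x2A8B1  — 3 lookups
#2 VA=0x500A00EDA (r,kernel):
  L0: frame=0x1E idx=20 entry=0x2E007 [P=1 RW=1 US=1 PS=0]
  L1: frame=0x2E idx=5 entry=0x7002 [P=0 RW=1 US=0 PS=0]
  → PAGE_NOT_PRESENT  (2 entries read)
#3 VA=0x3814DD3 (r,kernel):
  L0: frame=0x1E idx=0 entry=0x30007 [P=1 RW=1 US=1 PS=0]
  L1: frame=0x30 idx=28 entry=0x31007 [P=1 RW=1 US=1 PS=0]
  L2: frame=0x31 idx=20 entry=0x33007 [P=1 RW=1 US=1 PS=0]
  ✓ 0x33DD3  — 3 lookups
#4 VA=0x2C1A1674F (r,kernel):
  L0: frame=0x1E idx=11 entry=0x35007 [P=1 RW=1 US=1 PS=0]
  L1: frame=0x35 idx=13 entry=0x36007 [P=1 RW=1 US=1 PS=0]
  L2: frame=0x36 idx=22 entry=0x39007 [P=1 RW=1 US=1 PS=0]
  ✓ 0x3974F  — 3 lookups
#5 VA=0x3418005E8 (r,kernel):
  L0: frame=0x1E idx=13 entry=0x3B007 [P=1 RW=1 US=1 PS=0]
  L1: frame=0x3B idx=12 entry=0x47000 [P=0 RW=0 US=0 PS=0]
  → PAGE_NOT_PRESENT  (2 entries read)
#6 VA=0x4C0000FA8 (r,kernel):
  L0: frame=0x1E idx=19 entry=0x7B002 [P=0 RW=1 US=0 PS=0]
  → PAGE_NOT_PRESENT  (1 entries read)

TLB: [["0x7C0E1F", "0x24"], ["0x41605", "0x2A"], ["0x3814", "0x33"], ["0x2C1A16", "0x39"]]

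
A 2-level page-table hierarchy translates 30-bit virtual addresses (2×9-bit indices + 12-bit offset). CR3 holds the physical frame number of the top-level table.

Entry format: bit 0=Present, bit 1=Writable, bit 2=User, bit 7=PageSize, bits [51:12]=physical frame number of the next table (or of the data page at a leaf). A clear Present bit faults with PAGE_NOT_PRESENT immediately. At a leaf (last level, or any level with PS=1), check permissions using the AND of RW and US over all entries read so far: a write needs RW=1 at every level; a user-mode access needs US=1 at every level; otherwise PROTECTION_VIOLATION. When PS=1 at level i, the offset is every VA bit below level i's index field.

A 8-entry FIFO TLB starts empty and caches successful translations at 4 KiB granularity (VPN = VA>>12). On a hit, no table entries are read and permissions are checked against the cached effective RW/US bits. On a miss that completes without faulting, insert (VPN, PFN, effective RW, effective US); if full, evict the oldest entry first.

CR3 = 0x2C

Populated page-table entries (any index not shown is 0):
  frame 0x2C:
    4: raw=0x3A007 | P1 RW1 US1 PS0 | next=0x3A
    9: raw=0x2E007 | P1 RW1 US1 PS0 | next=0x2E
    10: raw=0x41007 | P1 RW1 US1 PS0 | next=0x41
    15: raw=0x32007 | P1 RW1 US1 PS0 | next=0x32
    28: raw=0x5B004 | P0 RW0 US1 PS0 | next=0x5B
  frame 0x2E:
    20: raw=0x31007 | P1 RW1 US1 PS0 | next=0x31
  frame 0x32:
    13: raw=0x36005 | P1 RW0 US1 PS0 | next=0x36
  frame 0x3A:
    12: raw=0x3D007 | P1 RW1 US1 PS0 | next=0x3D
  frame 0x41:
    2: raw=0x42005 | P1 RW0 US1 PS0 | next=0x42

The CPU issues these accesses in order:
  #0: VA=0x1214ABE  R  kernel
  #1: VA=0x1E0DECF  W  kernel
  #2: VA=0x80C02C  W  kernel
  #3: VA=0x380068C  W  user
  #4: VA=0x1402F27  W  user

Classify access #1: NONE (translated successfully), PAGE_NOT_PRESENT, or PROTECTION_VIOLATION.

Per-access translation:
#0 VA=0x1214ABE (r,kernel):
  lvl0: tbl 0x2C, slot 9 ⇒ 0x2E007 (P1/RW1/US1/PS0)
  lvl1: tbl 0x2E, slot 20 ⇒ 0x31007 (P1/RW1/US1/PS0)
  → PA=0x31ABE  (2 entries read)
#1 VA=0x1E0DECF (w,kernel):
  lvl0: tbl 0x2C, slot 15 ⇒ 0x32007 (P1/RW1/US1/PS0)
  lvl1: tbl 0x32, slot 13 ⇒ 0x36005 (P1/RW0/US1/PS0)
  → PROTECTION_VIOLATION  (2 entries read)
#2 VA=0x80C02C (w,kernel):
  lvl0: tbl 0x2C, slot 4 ⇒ 0x3A007 (P1/RW1/US1/PS0)
  lvl1: tbl 0x3A, slot 12 ⇒ 0x3D007 (P1/RW1/US1/PS0)
  → PA=0x3D02C  (2 entries read)
#3 VA=0x380068C (w,user):
  lvl0: tbl 0x2C, slot 28 ⇒ 0x5B004 (P0/RW0/US1/PS0)
  → PAGE_NOT_PRESENT  (1 entries read)
#4 VA=0x1402F27 (w,user):
  lvl0: tbl 0x2C, slot 10 ⇒ 0x41007 (P1/RW1/US1/PS0)
  lvl1: tbl 0x41, slot 2 ⇒ 0x42005 (P1/RW0/US1/PS0)
  → PROTECTION_VIOLATION  (2 entries read)

Access #1 fault: PROTECTION_VIOLATION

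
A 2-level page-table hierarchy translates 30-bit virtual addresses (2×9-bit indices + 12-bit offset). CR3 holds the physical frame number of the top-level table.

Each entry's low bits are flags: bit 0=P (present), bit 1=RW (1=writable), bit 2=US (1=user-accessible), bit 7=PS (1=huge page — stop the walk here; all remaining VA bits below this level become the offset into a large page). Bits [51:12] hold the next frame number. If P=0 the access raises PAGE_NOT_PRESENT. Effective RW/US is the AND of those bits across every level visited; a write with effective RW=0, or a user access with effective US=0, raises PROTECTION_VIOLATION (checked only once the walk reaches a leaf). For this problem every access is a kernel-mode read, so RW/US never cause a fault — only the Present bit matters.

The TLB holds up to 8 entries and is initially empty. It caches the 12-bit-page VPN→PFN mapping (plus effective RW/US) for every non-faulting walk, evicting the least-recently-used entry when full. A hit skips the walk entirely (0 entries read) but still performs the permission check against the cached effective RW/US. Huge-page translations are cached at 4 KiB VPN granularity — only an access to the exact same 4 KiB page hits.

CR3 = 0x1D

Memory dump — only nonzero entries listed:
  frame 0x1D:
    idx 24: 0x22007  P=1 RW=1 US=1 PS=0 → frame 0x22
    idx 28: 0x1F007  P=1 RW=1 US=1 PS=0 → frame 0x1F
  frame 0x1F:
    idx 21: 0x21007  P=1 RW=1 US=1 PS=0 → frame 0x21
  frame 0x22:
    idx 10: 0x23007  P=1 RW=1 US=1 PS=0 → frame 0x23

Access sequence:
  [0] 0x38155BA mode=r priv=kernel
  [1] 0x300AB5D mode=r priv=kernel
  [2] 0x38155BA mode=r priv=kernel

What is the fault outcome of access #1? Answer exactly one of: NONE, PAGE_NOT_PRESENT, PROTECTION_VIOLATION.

Per-access translation:
#0 VA=0x38155BA (r,kernel):
  L0: frame=0x1D idx=28 entry=0x1F007 [P=1 RW=1 US=1 PS=0]
  L1: frame=0x1F idx=21 entry=0x21007 [P=1 RW=1 US=1 PS=0]
  → PA=0x215BA  (2 entries read)
#1 VA=0x300AB5D (r,kernel):
  L0: frame=0x1D idx=24 entry=0x22007 [P=1 RW=1 US=1 PS=0]
  L1: frame=0x22 idx=10 entry=0x23007 [P=1 RW=1 US=1 PS=0]
  → PA=0x23B5D  (2 entries read)
#2 VA=0x38155BA (r,kernel):
  TLB hit vpn=0x3815 → PA=0x215BA

Access #1 fault: NONE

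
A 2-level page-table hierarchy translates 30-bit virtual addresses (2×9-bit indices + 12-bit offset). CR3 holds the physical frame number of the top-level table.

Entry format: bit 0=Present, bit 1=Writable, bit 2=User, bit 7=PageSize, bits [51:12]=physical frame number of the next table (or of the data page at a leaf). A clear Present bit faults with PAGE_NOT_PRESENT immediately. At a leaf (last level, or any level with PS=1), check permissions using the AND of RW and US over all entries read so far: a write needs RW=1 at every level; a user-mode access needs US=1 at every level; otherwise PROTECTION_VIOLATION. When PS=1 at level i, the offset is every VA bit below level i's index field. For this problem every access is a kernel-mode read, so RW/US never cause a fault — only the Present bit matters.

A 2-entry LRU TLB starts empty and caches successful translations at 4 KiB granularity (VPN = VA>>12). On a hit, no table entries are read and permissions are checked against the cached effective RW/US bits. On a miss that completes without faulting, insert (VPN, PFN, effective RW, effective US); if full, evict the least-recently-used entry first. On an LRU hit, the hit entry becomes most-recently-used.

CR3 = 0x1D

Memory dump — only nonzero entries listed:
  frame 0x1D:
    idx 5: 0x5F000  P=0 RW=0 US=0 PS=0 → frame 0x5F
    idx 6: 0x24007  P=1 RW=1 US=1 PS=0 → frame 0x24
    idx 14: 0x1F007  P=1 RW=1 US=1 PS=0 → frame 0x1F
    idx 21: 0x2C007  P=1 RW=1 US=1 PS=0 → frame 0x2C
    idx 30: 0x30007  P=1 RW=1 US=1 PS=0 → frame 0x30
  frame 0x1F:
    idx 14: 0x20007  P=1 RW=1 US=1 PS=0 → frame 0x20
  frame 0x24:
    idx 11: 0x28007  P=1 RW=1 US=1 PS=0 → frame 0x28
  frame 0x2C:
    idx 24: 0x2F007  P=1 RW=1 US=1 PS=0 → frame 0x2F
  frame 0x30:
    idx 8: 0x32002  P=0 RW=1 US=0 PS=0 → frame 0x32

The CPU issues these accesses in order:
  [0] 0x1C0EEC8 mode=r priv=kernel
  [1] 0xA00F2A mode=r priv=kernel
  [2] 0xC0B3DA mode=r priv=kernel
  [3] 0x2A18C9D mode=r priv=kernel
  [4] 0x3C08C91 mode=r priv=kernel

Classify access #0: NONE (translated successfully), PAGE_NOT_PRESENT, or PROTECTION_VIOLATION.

Trace:
#0 VA=0x1C0EEC8 (r,kernel):
  [0] read 0x1D idx=14: raw=0x1F007 flags P=1 W=1 U=1 S=0
  [1] read 0x1F idx=14: raw=0x20007 flags P=1 W=1 U=1 S=0
  ✓ 0x20EC8  — 2 lookups
#1 VA=0xA00F2A (r,kernel):
  [0] read 0x1D idx=5: raw=0x5F000 flags P=0 W=0 U=0 S=0
  ✗ PAGE_NOT_PRESENT  [1 reads]
#2 VA=0xC0B3DA (r,kernel):
  [0] read 0x1D idx=6: raw=0x24007 flags P=1 W=1 U=1 S=0
  [1] read 0x24 idx=11: raw=0x28007 flags P=1 W=1 U=1 S=0
  ✓ 0x283DA  — 2 lookups
#3 VA=0x2A18C9D (r,kernel):
  [0] read 0x1D idx=21: raw=0x2C007 flags P=1 W=1 U=1 S=0
  [1] read 0x2C idx=24: raw=0x2F007 flags P=1 W=1 U=1 S=0
  ✓ 0x2FC9D  — 2 lookups
#4 VA=0x3C08C91 (r,kernel):
  [0] read 0x1D idx=30: raw=0x30007 flags P=1 W=1 U=1 S=0
  [1] read 0x30 idx=8: raw=0x32002 flags P=0 W=1 U=0 S=0
  ✗ PAGE_NOT_PRESENT  [2 reads]

Access #0 fault: NONE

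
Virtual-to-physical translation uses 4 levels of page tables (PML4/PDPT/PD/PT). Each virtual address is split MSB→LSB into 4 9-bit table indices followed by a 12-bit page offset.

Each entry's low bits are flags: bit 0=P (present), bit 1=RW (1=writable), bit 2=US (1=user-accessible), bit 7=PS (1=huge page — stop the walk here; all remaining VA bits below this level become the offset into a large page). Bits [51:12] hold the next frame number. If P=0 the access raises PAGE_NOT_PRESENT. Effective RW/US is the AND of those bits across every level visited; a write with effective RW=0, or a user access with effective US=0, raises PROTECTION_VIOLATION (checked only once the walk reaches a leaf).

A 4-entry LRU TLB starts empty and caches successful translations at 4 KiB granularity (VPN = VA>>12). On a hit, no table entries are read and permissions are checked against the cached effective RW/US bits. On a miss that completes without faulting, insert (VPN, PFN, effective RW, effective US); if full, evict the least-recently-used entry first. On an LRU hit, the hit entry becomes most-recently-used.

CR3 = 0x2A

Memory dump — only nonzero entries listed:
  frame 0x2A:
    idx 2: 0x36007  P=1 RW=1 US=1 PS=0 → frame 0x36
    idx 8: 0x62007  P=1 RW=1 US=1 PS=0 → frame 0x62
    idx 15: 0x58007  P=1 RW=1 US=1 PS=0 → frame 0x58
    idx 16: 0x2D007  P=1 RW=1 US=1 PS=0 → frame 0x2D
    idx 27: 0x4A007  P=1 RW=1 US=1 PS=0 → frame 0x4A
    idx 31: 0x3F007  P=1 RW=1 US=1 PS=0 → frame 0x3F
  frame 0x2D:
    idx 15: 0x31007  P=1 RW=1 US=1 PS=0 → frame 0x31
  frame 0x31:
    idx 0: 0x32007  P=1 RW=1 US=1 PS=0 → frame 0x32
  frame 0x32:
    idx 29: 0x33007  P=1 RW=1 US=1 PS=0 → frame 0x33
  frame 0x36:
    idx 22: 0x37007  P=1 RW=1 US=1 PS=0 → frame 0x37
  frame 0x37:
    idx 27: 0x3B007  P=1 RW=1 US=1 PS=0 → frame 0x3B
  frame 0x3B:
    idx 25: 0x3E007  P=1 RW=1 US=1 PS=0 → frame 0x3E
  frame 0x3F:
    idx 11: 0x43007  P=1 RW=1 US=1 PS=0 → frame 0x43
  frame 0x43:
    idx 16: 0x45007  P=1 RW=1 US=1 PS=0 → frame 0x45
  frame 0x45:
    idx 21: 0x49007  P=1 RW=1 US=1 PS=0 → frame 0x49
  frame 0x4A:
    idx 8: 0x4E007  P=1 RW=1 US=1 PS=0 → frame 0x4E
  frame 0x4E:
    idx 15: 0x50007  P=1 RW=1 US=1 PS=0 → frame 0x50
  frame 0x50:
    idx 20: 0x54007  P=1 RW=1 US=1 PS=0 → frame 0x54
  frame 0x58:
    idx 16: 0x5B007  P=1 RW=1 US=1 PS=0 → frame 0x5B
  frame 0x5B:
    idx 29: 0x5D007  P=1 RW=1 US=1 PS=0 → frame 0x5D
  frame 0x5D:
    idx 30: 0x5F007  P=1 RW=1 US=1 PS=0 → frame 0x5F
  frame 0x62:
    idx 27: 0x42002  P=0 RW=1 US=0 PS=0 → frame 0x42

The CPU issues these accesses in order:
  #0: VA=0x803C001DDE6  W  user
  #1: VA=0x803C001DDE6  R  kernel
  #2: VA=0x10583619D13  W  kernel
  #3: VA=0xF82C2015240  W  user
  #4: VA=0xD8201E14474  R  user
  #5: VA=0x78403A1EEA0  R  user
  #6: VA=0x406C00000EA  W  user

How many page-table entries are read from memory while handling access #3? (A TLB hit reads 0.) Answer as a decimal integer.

Per-access translation:
#0 VA=0x803C001DDE6 (w,user):
  [0] read 0x2A idx=16: raw=0x2D007 flags P=1 W=1 U=1 S=0
  [1] read 0x2D idx=15: raw=0x31007 flags P=1 W=1 U=1 S=0
  [2] read 0x31 idx=0: raw=0x32007 flags P=1 W=1 U=1 S=0
  [3] read 0x32 idx=29: raw=0x33007 flags P=1 W=1 U=1 S=0
  → PA=0x33DE6  (4 entries read)
#1 VA=0x803C001DDE6 (r,kernel):
  TLB hit vpn=0x803C001D → PA=0x33DE6
#2 VA=0x10583619D13 (w,kernel):
  [0] read 0x2A idx=2: raw=0x36007 flags P=1 W=1 U=1 S=0
  [1] read 0x36 idx=22: raw=0x37007 flags P=1 W=1 U=1 S=0
  [2] read 0x37 idx=27: raw=0x3B007 flags P=1 W=1 U=1 S=0
  [3] read 0x3B idx=25: raw=0x3E007 flags P=1 W=1 U=1 S=0
  → PA=0x3ED13  (4 entries read)
#3 VA=0xF82C2015240 (w,user):
  [0] read 0x2A idx=31: raw=0x3F007 flags P=1 W=1 U=1 S=0
  [1] read 0x3F idx=11: raw=0x43007 flags P=1 W=1 U=1 S=0
  [2] read 0x43 idx=16: raw=0x45007 flags P=1 W=1 U=1 S=0
  [3] read 0x45 idx=21: raw=0x49007 flags P=1 W=1 U=1 S=0
  → PA=0x49240  (4 entries read)
#4 VA=0xD8201E14474 (r,user):
  [0] read 0x2A idx=27: raw=0x4A007 flags P=1 W=1 U=1 S=0
  [1] read 0x4A idx=8: raw=0x4E007 flags P=1 W=1 U=1 S=0
  [2] read 0x4E idx=15: raw=0x50007 flags P=1 W=1 U=1 S=0
  [3] read 0x50 idx=20: raw=0x54007 flags P=1 W=1 U=1 S=0
  → PA=0x54474  (4 entries read)
#5 VA=0x78403A1EEA0 (r,user):
  [0] read 0x2A idx=15: raw=0x58007 flags P=1 W=1 U=1 S=0
  [1] read 0x58 idx=16: raw=0x5B007 flags P=1 W=1 U=1 S=0
  [2] read 0x5B idx=29: raw=0x5D007 flags P=1 W=1 U=1 S=0
  [3] read 0x5D idx=30: raw=0x5F007 flags P=1 W=1 U=1 S=0
  → PA=0x5FEA0  (4 entries read)
#6 VA=0x406C00000EA (w,user):
  [0] read 0x2A idx=8: raw=0x62007 flags P=1 W=1 U=1 S=0
  [1] read 0x62 idx=27: raw=0x42002 flags P=0 W=1 U=0 S=0
  ⇒ fault: PAGE_NOT_PRESENT  — 2 lookups

Entries read for #3: 4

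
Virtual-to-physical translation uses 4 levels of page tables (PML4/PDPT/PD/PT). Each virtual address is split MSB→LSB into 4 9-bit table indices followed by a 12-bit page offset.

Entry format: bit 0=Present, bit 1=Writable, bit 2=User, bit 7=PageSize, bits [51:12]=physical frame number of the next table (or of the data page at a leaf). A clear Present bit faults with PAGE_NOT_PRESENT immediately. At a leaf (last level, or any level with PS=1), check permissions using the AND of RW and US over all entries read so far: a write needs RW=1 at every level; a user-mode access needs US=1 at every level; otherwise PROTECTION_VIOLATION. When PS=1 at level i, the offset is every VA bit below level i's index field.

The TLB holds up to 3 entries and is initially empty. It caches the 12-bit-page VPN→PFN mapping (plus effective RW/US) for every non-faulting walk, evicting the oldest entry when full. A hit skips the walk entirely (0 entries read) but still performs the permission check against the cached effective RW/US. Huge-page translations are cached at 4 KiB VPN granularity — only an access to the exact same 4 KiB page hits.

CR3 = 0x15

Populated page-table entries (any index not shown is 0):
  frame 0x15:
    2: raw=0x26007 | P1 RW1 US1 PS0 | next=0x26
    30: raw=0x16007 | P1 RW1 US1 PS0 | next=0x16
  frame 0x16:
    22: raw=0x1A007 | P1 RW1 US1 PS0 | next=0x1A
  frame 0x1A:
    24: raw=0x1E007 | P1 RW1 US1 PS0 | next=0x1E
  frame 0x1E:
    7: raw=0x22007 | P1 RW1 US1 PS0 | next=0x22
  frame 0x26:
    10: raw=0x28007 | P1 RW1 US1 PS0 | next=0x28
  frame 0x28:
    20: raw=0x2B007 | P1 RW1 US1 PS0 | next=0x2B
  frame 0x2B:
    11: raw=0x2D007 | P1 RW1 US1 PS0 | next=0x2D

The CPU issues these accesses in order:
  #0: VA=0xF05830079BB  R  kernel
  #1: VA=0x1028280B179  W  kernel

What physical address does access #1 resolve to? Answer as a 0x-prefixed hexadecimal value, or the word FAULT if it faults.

Walk each access:
#0 VA=0xF05830079BB (r,kernel):
  lvl0: tbl 0x15, slot 30 ⇒ 0x16007 (P1/RW1/US1/PS0)
  lvl1: tbl 0x16, slot 22 ⇒ 0x1A007 (P1/RW1/US1/PS0)
  lvl2: tbl 0x1A, slot 24 ⇒ 0x1E007 (P1/RW1/US1/PS0)
  lvl3: tbl 0x1E, slot 7 ⇒ 0x22007 (P1/RW1/US1/PS0)
  ✓ 0x229BB  — 4 lookups
#1 VA=0x1028280B179 (w,kernel):
  lvl0: tbl 0x15, slot 2 ⇒ 0x26007 (P1/RW1/US1/PS0)
  lvl1: tbl 0x26, slot 10 ⇒ 0x28007 (P1/RW1/US1/PS0)
  lvl2: tbl 0x28, slot 20 ⇒ 0x2B007 (P1/RW1/US1/PS0)
  lvl3: tbl 0x2B, slot 11 ⇒ 0x2D007 (P1/RW1/US1/PS0)
  ✓ 0x2D179  — 4 lookups

Access #1 PA: 0x2D179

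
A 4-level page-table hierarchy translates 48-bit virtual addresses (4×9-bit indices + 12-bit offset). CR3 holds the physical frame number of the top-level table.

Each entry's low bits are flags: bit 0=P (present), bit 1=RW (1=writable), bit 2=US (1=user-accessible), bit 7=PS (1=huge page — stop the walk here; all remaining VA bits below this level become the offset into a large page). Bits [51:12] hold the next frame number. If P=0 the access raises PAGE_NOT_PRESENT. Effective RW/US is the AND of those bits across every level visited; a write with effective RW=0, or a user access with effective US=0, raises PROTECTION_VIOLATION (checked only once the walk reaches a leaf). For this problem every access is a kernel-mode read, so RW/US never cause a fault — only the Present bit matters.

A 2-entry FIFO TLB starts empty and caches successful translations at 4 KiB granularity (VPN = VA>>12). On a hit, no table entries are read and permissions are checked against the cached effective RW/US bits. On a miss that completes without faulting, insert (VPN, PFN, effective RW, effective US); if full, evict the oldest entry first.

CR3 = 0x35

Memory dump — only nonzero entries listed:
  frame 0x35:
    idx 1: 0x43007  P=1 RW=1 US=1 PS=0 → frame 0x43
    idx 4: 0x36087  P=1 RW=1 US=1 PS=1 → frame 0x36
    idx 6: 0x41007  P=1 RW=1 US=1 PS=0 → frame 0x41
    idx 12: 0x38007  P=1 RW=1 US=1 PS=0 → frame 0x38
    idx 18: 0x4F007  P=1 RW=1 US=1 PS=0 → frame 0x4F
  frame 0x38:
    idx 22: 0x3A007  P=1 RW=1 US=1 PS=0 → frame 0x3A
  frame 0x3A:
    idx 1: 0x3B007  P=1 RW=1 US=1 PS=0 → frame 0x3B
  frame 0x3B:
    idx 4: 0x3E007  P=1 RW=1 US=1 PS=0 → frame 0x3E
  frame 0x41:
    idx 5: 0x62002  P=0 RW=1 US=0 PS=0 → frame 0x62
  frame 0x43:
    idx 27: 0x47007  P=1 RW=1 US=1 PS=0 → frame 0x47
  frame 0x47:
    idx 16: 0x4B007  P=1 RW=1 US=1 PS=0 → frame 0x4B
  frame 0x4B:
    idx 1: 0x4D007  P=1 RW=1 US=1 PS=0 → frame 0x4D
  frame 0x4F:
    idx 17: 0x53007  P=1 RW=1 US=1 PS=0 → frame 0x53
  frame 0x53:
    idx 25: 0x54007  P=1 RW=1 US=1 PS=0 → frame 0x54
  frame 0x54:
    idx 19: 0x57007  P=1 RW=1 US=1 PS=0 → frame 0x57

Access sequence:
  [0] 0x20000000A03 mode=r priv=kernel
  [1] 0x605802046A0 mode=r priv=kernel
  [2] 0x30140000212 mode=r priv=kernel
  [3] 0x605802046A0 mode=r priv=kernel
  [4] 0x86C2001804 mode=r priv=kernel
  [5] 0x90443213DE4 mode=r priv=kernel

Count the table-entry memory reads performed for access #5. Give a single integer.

Trace:
#0 VA=0x20000000A03 (r,kernel):
  [0] read 0x35 idx=4: raw=0x36087 flags P=1 W=1 U=1 S=1
  ⇒ phys 0x36A03 (huge @L0)  [1 reads]
#1 VA=0x605802046A0 (r,kernel):
  [0] read 0x35 idx=12: raw=0x38007 flags P=1 W=1 U=1 S=0
  [1] read 0x38 idx=22: raw=0x3A007 flags P=1 W=1 U=1 S=0
  [2] read 0x3A idx=1: raw=0x3B007 flags P=1 W=1 U=1 S=0
  [3] read 0x3B idx=4: raw=0x3E007 flags P=1 W=1 U=1 S=0
  ⇒ phys 0x3E6A0  [4 reads]
#2 VA=0x30140000212 (r,kernel):
  [0] read 0x35 idx=6: raw=0x41007 flags P=1 W=1 U=1 S=0
  [1] read 0x41 idx=5: raw=0x62002 flags P=0 W=1 U=0 S=0
  ⇒ fault: PAGE_NOT_PRESENT  — 2 lookups
#3 VA=0x605802046A0 (r,kernel):
  TLB hit vpn=0x60580204 → PA=0x3E6A0
#4 VA=0x86C2001804 (r,kernel):
  [0] read 0x35 idx=1: raw=0x43007 flags P=1 W=1 U=1 S=0
  [1] read 0x43 idx=27: raw=0x47007 flags P=1 W=1 U=1 S=0
  [2] read 0x47 idx=16: raw=0x4B007 flags P=1 W=1 U=1 S=0
  [3] read 0x4B idx=1: raw=0x4D007 flags P=1 W=1 U=1 S=0
  ⇒ phys 0x4D804  [4 reads]
#5 VA=0x90443213DE4 (r,kernel):
  [0] read 0x35 idx=18: raw=0x4F007 flags P=1 W=1 U=1 S=0
  [1] read 0x4F idx=17: raw=0x53007 flags P=1 W=1 U=1 S=0
  [2] read 0x53 idx=25: raw=0x54007 flags P=1 W=1 U=1 S=0
  [3] read 0x54 idx=19: raw=0x57007 flags P=1 W=1 U=1 S=0
  ⇒ phys 0x57DE4  [4 reads]

Entries read for #5: 4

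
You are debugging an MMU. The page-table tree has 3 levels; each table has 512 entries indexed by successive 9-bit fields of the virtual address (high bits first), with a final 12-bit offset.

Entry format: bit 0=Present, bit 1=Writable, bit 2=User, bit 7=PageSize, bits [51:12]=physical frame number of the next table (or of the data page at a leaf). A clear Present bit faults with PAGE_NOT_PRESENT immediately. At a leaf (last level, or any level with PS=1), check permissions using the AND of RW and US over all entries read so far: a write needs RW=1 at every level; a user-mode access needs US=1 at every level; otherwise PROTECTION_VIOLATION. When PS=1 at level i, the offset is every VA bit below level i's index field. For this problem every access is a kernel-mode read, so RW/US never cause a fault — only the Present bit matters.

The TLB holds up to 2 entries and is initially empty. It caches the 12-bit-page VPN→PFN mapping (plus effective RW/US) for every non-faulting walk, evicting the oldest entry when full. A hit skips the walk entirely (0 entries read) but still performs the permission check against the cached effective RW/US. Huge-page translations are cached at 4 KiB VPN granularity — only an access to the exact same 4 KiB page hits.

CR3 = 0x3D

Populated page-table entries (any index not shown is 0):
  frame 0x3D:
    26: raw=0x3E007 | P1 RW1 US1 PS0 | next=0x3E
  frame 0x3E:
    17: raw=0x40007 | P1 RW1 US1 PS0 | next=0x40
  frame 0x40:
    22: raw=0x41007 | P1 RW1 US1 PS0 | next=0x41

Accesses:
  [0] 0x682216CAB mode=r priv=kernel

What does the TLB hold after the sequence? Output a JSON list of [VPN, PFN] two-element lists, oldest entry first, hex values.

Per-access translation:
#0 VA=0x682216CAB (r,kernel):
  lvl0: tbl 0x3D, slot 26 ⇒ 0x3E007 (P1/RW1/US1/PS0)
  lvl1: tbl 0x3E, slot 17 ⇒ 0x40007 (P1/RW1/US1/PS0)
  lvl2: tbl 0x40, slot 22 ⇒ 0x41007 (P1/RW1/US1/PS0)
  ✓ 0x41CAB  — 3 lookups

TLB: [["0x682216", "0x41"]]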